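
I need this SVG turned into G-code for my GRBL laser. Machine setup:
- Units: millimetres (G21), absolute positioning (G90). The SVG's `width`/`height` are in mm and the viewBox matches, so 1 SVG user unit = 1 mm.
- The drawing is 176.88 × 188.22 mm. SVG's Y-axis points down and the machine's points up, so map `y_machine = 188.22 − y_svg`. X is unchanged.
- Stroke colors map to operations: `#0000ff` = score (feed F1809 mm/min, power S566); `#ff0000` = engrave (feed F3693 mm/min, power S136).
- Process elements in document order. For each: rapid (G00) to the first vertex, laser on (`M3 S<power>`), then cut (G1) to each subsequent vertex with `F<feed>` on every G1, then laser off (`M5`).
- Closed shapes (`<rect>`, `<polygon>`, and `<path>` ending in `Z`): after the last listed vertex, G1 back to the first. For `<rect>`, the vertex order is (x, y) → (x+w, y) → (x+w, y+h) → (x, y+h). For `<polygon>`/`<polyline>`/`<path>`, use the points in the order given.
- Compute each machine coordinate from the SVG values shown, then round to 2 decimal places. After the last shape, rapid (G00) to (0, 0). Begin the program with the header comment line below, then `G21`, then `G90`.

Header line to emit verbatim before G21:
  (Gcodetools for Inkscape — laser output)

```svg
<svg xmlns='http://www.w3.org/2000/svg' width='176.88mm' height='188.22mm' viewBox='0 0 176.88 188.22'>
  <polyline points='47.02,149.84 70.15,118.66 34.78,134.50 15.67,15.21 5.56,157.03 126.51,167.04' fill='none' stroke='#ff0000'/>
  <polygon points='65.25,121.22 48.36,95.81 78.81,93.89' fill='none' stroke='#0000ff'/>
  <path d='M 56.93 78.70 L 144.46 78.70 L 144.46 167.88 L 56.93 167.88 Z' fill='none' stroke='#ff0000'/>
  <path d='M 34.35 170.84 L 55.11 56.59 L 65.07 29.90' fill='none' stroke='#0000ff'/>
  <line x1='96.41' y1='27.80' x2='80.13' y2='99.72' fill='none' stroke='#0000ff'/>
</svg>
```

(Gcodetools for Inkscape — laser output)
G21
G90
G00 X47.02 Y38.38
M3 S136
G1 X70.15 Y69.56 F3693
G1 X34.78 Y53.72 F3693
G1 X15.67 Y173.01 F3693
G1 X5.56 Y31.19 F3693
G1 X126.51 Y21.18 F3693
M5
G00 X65.25 Y67.00
M3 S566
G1 X48.36 Y92.41 F1809
G1 X78.81 Y94.33 F1809
G1 X65.25 Y67.00 F1809
M5
G00 X56.93 Y109.52
M3 S136
G1 X144.46 Y109.52 F3693
G1 X144.46 Y20.34 F3693
G1 X56.93 Y20.34 F3693
G1 X56.93 Y109.52 F3693
M5
G00 X34.35 Y17.38
M3 S566
G1 X55.11 Y131.63 F1809
G1 X65.07 Y158.32 F1809
M5
G00 X96.41 Y160.42
M3 S566
G1 X80.13 Y88.50 F1809
M5
G00 X0.00 Y0.00

1 u = 1 mm; y_m = 188.22 − y.

[1] `<polyline>` open polyline, #ff0000→engrave S136 F3693: (47.02,38.38) → (70.15,69.56) → (34.78,53.72) → (15.67,173.01) → (5.56,31.19) → (126.51,21.18)

[2] `<polygon>` regular polygon, #0000ff→score S566 F1809: (65.25,67.00) → (48.36,92.41) → (78.81,94.33) → (65.25,67.00) (closed)

[3] `<path>` rectangle, #ff0000→engrave S136 F3693: (56.93,109.52) → (144.46,109.52) → (144.46,20.34) → (56.93,20.34) → (56.93,109.52) (closed)

[4] `<path>` open polyline, #0000ff→score S566 F1809: (34.35,17.38) → (55.11,131.63) → (65.07,158.32)

[5] `<line>` line segment, #0000ff→score S566 F1809: (96.41,160.42) → (80.13,88.50)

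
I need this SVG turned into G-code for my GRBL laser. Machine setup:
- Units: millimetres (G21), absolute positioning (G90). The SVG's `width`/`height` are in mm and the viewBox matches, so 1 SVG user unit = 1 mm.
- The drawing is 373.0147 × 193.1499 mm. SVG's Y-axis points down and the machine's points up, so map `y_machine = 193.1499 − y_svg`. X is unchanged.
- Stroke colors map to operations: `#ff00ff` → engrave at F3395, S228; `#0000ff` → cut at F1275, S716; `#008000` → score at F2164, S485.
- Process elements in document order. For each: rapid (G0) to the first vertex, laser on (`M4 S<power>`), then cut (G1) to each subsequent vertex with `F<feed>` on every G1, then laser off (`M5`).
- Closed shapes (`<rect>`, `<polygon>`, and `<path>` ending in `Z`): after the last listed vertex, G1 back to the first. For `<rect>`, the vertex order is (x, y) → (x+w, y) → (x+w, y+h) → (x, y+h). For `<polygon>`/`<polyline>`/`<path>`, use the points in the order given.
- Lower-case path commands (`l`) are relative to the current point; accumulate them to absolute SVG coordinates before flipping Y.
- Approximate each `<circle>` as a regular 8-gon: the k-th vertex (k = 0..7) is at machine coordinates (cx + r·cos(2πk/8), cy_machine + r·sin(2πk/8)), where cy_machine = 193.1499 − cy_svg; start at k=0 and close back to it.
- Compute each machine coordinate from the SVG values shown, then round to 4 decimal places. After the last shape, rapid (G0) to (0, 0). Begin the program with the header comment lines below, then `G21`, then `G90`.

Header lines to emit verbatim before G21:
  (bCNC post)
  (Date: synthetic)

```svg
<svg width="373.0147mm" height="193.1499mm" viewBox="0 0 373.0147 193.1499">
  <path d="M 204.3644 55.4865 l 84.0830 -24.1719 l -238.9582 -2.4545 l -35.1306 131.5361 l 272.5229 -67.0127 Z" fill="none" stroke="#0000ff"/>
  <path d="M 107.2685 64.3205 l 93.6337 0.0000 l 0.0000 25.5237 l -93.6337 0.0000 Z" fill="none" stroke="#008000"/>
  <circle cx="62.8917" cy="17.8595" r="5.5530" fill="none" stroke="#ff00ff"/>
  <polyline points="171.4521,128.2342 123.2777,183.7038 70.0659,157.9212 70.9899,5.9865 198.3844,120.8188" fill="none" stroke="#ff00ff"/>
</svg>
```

Since the viewBox matches the mm dimensions, user units are millimetres directly. The only transform is the Y-flip y_m = 193.1499 − y_svg.

Shape 1 is a closed polygon drawn with `<path>`. Its stroke #0000ff means cut at S716, F1275. After flipping Y the toolpath is (204.3644,137.6634) → (288.4474,161.8353) → (49.4892,164.2898) → (14.3586,32.7537) → (286.8815,99.7664) → (204.3644,137.6634), returning to the start.

Shape 2 is a rectangle drawn with `<path>`. Its stroke #008000 means score at S485, F2164. After flipping Y the toolpath is (107.2685,128.8294) → (200.9022,128.8294) → (200.9022,103.3057) → (107.2685,103.3057) → (107.2685,128.8294), returning to the start.

Shape 3 is a circle drawn with `<circle>`. Its stroke #ff00ff means engrave at S228, F3395. After flipping Y the toolpath is (68.4447,175.2904) → (66.8183,179.2170) → (62.8917,180.8434) → (58.9651,179.2170) → (57.3387,175.2904) → (58.9651,171.3638) → (62.8917,169.7374) → (66.8183,171.3638) → (68.4447,175.2904), returning to the start.

Shape 4 is a open polyline drawn with `<polyline>`. Its stroke #ff00ff means engrave at S228, F3395. After flipping Y the toolpath is (171.4521,64.9157) → (123.2777,9.4461) → (70.0659,35.2287) → (70.9899,187.1634) → (198.3844,72.3311).

(bCNC post)
(Date: synthetic)
G21
G90
G0 X204.3644 Y137.6634
M4 S716
G1 X288.4474 Y161.8353 F1275
G1 X49.4892 Y164.2898 F1275
G1 X14.3586 Y32.7537 F1275
G1 X286.8815 Y99.7664 F1275
G1 X204.3644 Y137.6634 F1275
M5
G0 X107.2685 Y128.8294
M4 S485
G1 X200.9022 Y128.8294 F2164
G1 X200.9022 Y103.3057 F2164
G1 X107.2685 Y103.3057 F2164
G1 X107.2685 Y128.8294 F2164
M5
G0 X68.4447 Y175.2904
M4 S228
G1 X66.8183 Y179.2170 F3395
G1 X62.8917 Y180.8434 F3395
G1 X58.9651 Y179.2170 F3395
G1 X57.3387 Y175.2904 F3395
G1 X58.9651 Y171.3638 F3395
G1 X62.8917 Y169.7374 F3395
G1 X66.8183 Y171.3638 F3395
G1 X68.4447 Y175.2904 F3395
M5
G0 X171.4521 Y64.9157
M4 S228
G1 X123.2777 Y9.4461 F3395
G1 X70.0659 Y35.2287 F3395
G1 X70.9899 Y187.1634 F3395
G1 X198.3844 Y72.3311 F3395
M5
G0 X0.0000 Y0.0000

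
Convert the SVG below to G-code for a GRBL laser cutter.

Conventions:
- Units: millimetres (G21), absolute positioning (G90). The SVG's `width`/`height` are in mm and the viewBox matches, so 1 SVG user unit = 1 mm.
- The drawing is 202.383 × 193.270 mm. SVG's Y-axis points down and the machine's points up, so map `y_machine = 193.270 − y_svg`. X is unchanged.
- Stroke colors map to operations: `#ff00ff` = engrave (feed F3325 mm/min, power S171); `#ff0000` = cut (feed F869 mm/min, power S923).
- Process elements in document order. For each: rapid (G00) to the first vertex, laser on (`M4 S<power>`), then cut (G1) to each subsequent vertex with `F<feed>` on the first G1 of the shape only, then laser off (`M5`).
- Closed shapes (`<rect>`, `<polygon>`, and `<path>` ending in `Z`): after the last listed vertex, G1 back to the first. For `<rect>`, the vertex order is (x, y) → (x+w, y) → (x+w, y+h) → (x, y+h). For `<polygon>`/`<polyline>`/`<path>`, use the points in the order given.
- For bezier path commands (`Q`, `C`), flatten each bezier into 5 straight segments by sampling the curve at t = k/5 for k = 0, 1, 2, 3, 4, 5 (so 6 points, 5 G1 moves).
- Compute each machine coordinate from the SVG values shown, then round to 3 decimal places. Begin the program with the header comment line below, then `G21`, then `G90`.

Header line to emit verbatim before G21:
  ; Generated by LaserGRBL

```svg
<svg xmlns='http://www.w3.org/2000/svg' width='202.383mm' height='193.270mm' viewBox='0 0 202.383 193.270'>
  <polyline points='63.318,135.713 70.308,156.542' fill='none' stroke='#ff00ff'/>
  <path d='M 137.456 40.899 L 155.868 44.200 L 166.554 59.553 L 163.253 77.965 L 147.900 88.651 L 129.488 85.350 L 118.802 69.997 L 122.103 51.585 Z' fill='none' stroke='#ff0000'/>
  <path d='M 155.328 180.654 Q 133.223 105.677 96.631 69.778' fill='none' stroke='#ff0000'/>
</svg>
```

; Generated by LaserGRBL
G21
G90
G00 X63.318 Y57.557
M4 S171
G1 X70.308 Y36.728 F3325
M5
G00 X137.456 Y152.371
M4 S923
G1 X155.868 Y149.070 F869
G1 X166.554 Y133.717
G1 X163.253 Y115.305
G1 X147.900 Y104.619
G1 X129.488 Y107.920
G1 X118.802 Y123.273
G1 X122.103 Y141.685
G1 X137.456 Y152.371
M5
G00 X155.328 Y12.616
M4 S923
G1 X145.907 Y41.044 F869
G1 X135.326 Y66.345
G1 X123.587 Y88.520
G1 X110.688 Y107.569
G1 X96.631 Y123.492
M5

viewBox `0 0 202.383 193.270` with mm width/height → 1 unit = 1 mm. Flip: y_m = 193.270 − y_svg.

**Shape 1** — `<polyline>` line segment, stroke `#ff00ff` → engrave (S171, F3325). Machine vertices: (63.318,57.557) → (70.308,36.728). Open path.

**Shape 2** — `<path>` regular polygon, stroke `#ff0000` → cut (S923, F869). Machine vertices: (137.456,152.371) → (155.868,149.070) → (166.554,133.717) → (163.253,115.305) → (147.900,104.619) → (129.488,107.920) → (118.802,123.273) → (122.103,141.685) → (137.456,152.371). Closed: final G1 returns to the first vertex.

**Shape 3** — `<path>` quadratic bezier, stroke `#ff0000` → cut (S923, F869). Control points (SVG): P0=(155.328,180.654), P1=(133.223,105.677), P2=(96.631,69.778); sampled at t=k/5. Machine vertices: (155.328,12.616) → (145.907,41.044) → (135.326,66.345) → (123.587,88.520) → (110.688,107.569) → (96.631,123.492). Open path.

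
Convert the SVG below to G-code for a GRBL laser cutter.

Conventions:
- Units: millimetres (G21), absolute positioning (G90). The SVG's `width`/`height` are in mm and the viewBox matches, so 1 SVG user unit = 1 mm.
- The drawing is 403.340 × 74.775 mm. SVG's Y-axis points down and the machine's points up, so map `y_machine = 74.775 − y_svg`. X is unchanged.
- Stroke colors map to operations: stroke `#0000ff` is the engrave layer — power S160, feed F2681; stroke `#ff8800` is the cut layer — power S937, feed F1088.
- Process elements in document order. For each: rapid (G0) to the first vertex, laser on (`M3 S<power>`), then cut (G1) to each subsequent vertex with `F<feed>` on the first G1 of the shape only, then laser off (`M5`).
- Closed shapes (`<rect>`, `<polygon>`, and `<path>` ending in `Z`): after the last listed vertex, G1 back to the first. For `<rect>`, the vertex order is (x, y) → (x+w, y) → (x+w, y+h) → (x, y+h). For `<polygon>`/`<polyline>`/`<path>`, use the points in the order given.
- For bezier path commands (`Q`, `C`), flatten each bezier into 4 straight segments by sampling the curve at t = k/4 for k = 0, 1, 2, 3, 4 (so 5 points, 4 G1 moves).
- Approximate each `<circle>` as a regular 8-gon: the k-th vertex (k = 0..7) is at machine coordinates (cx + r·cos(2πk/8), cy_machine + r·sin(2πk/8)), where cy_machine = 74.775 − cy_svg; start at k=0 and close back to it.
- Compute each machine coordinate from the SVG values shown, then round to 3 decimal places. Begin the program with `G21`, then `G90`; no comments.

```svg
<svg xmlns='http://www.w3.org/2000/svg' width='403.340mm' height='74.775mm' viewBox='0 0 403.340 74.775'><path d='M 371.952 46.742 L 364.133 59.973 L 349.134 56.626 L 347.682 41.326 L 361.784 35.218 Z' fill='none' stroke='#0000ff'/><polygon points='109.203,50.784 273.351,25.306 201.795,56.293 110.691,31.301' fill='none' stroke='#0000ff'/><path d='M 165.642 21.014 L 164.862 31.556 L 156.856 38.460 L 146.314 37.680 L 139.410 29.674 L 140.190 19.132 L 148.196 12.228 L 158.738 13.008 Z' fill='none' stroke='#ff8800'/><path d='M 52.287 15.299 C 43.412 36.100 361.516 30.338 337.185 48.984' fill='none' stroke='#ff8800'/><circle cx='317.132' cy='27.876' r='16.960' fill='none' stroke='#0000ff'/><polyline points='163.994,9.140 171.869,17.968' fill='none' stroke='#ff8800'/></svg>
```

Since the viewBox matches the mm dimensions, user units are millimetres directly. The only transform is the Y-flip y_m = 74.775 − y_svg.

Shape 1 is a regular polygon drawn with `<path>`. Its stroke #0000ff means engrave at S160, F2681. After flipping Y the toolpath is (371.952,28.033) → (364.133,14.802) → (349.134,18.149) → (347.682,33.449) → (361.784,39.557) → (371.952,28.033), returning to the start.

Shape 2 is a closed polygon drawn with `<polygon>`. Its stroke #0000ff means engrave at S160, F2681. After flipping Y the toolpath is (109.203,23.991) → (273.351,49.469) → (201.795,18.482) → (110.691,43.474) → (109.203,23.991), returning to the start.

Shape 3 is a regular polygon drawn with `<path>`. Its stroke #ff8800 means cut at S937, F1088. After flipping Y the toolpath is (165.642,53.761) → (164.862,43.219) → (156.856,36.315) → (146.314,37.095) → (139.410,45.101) → (140.190,55.643) → (148.196,62.547) → (158.738,61.767) → (165.642,53.761), returning to the start.

Shape 4 is a cubic bezier drawn with `<path>`. Its stroke #ff8800 means cut at S937, F1088. After flipping Y the toolpath is (52.287,59.476) → (96.480,48.059) → (200.532,41.825) → (301.686,35.995) → (337.185,25.791).

Shape 5 is a circle drawn with `<circle>`. Its stroke #0000ff means engrave at S160, F2681. After flipping Y the toolpath is (334.092,46.899) → (329.125,58.892) → (317.132,63.859) → (305.139,58.892) → (300.172,46.899) → (305.139,34.906) → (317.132,29.939) → (329.125,34.906) → (334.092,46.899), returning to the start.

Shape 6 is a line segment drawn with `<polyline>`. Its stroke #ff8800 means cut at S937, F1088. After flipping Y the toolpath is (163.994,65.635) → (171.869,56.807).

G21
G90
G0 X371.952 Y28.033
M3 S160
G1 X364.133 Y14.802 F2681
G1 X349.134 Y18.149
G1 X347.682 Y33.449
G1 X361.784 Y39.557
G1 X371.952 Y28.033
M5
G0 X109.203 Y23.991
M3 S160
G1 X273.351 Y49.469 F2681
G1 X201.795 Y18.482
G1 X110.691 Y43.474
G1 X109.203 Y23.991
M5
G0 X165.642 Y53.761
M3 S937
G1 X164.862 Y43.219 F1088
G1 X156.856 Y36.315
G1 X146.314 Y37.095
G1 X139.410 Y45.101
G1 X140.190 Y55.643
G1 X148.196 Y62.547
G1 X158.738 Y61.767
G1 X165.642 Y53.761
M5
G0 X52.287 Y59.476
M3 S937
G1 X96.480 Y48.059 F1088
G1 X200.532 Y41.825
G1 X301.686 Y35.995
G1 X337.185 Y25.791
M5
G0 X334.092 Y46.899
M3 S160
G1 X329.125 Y58.892 F2681
G1 X317.132 Y63.859
G1 X305.139 Y58.892
G1 X300.172 Y46.899
G1 X305.139 Y34.906
G1 X317.132 Y29.939
G1 X329.125 Y34.906
G1 X334.092 Y46.899
M5
G0 X163.994 Y65.635
M3 S937
G1 X171.869 Y56.807 F1088
M5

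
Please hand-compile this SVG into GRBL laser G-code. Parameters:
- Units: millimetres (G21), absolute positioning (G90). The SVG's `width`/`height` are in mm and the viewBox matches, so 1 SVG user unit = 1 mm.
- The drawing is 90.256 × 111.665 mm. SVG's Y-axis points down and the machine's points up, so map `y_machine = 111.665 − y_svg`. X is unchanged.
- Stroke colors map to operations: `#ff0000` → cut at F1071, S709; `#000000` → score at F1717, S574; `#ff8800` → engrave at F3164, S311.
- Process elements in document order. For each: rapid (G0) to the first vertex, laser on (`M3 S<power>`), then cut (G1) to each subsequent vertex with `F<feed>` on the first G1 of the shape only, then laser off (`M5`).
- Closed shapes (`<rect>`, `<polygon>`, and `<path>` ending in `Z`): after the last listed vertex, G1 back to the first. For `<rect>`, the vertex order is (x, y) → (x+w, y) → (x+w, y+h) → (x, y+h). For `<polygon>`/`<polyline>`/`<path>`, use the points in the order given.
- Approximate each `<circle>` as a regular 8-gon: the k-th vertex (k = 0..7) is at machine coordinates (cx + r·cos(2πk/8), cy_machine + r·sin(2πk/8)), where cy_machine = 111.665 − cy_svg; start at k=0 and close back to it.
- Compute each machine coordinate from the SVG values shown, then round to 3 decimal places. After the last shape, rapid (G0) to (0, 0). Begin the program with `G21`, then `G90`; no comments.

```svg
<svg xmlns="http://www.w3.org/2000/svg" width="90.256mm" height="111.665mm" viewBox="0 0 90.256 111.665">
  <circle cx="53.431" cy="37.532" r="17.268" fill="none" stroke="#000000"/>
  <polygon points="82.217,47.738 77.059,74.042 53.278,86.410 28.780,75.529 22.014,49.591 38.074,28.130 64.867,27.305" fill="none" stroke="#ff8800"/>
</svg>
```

G21
G90
G0 X70.699 Y74.133
M3 S574
G1 X65.641 Y86.343 F1717
G1 X53.431 Y91.401
G1 X41.221 Y86.343
G1 X36.163 Y74.133
G1 X41.221 Y61.923
G1 X53.431 Y56.865
G1 X65.641 Y61.923
G1 X70.699 Y74.133
M5
G0 X82.217 Y63.927
M3 S311
G1 X77.059 Y37.623 F3164
G1 X53.278 Y25.255
G1 X28.780 Y36.136
G1 X22.014 Y62.074
G1 X38.074 Y83.535
G1 X64.867 Y84.360
G1 X82.217 Y63.927
M5
G0 X0.000 Y0.000

1 u = 1 mm; y_m = 111.665 − y.

[1] `<circle>` circle, #000000→score S574 F1717: (70.699,74.133) → (65.641,86.343) → (53.431,91.401) → (41.221,86.343) → (36.163,74.133) → (41.221,61.923) → (53.431,56.865) → (65.641,61.923) → (70.699,74.133) (closed)

[2] `<polygon>` regular polygon, #ff8800→engrave S311 F3164: (82.217,63.927) → (77.059,37.623) → (53.278,25.255) → (28.780,36.136) → (22.014,62.074) → (38.074,83.535) → (64.867,84.360) → (82.217,63.927) (closed)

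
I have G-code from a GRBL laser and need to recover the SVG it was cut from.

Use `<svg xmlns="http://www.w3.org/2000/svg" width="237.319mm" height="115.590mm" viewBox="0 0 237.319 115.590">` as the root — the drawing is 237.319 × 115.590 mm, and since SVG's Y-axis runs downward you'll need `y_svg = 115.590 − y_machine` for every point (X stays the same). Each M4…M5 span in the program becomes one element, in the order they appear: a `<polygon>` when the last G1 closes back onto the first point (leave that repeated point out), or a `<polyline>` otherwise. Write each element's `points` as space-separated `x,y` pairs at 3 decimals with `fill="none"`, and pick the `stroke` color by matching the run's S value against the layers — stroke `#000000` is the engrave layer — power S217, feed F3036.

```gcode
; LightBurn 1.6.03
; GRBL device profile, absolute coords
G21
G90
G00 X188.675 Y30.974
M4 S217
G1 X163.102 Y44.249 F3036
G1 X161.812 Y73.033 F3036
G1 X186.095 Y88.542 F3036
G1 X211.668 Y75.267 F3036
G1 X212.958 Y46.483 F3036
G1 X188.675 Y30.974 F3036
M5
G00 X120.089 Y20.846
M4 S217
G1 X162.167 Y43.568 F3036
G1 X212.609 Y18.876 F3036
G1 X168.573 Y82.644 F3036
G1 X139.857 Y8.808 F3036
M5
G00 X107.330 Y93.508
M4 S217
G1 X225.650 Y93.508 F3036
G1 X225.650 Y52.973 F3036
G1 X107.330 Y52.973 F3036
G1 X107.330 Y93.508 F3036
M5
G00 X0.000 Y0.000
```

Machine Y-up, SVG Y-down with viewBox height 115.590, so y_svg = 115.590 − y_machine; X carries over. Every run uses S217, so all elements get stroke `#000000` (engrave).

Run 1: The run returns to its start, so emit a `<polygon>` with points (Y-flipped): 188.675,84.616 163.102,71.341 161.812,42.557 186.095,27.048 211.668,40.323 212.958,69.107.

Run 2: The run is open, so emit a `<polyline>` with points (Y-flipped): 120.089,94.744 162.167,72.022 212.609,96.714 168.573,32.946 139.857,106.782.

Run 3: The run returns to its start, so emit a `<polygon>` with points (Y-flipped): 107.330,22.082 225.650,22.082 225.650,62.617 107.330,62.617.

<svg xmlns="http://www.w3.org/2000/svg" width="237.319mm" height="115.590mm" viewBox="0 0 237.319 115.590">
  <polygon points="188.675,84.616 163.102,71.341 161.812,42.557 186.095,27.048 211.668,40.323 212.958,69.107" fill="none" stroke="#000000"/>
  <polyline points="120.089,94.744 162.167,72.022 212.609,96.714 168.573,32.946 139.857,106.782" fill="none" stroke="#000000"/>
  <polygon points="107.330,22.082 225.650,22.082 225.650,62.617 107.330,62.617" fill="none" stroke="#000000"/>
</svg>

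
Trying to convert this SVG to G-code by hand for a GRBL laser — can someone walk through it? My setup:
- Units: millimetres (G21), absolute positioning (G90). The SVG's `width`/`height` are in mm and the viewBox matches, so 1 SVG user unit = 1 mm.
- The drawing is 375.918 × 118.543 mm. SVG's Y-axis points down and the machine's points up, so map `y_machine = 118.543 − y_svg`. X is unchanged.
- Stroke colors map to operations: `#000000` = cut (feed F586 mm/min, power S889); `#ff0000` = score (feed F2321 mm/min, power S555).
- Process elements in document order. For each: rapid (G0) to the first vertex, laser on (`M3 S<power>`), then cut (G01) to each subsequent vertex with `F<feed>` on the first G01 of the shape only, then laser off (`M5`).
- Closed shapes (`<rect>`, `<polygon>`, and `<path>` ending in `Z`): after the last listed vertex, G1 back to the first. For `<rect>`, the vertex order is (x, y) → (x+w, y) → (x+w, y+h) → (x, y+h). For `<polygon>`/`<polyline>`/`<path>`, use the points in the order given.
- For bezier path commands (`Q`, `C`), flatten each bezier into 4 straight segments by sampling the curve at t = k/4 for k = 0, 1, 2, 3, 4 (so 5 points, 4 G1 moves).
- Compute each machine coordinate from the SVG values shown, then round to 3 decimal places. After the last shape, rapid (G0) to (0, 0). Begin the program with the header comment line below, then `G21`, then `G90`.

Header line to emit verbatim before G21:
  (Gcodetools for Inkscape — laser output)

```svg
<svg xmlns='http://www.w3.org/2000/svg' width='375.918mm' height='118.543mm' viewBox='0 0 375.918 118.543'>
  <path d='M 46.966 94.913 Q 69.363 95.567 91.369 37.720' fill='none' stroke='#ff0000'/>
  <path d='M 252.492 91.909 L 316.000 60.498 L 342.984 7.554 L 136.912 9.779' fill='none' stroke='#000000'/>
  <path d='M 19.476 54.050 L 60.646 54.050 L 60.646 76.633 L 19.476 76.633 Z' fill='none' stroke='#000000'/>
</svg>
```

(Gcodetools for Inkscape — laser output)
G21
G90
G0 X46.966 Y23.630
M3 S555
G01 X58.140 Y26.959 F2321
G01 X69.265 Y37.601
G01 X80.342 Y55.556
G01 X91.369 Y80.823
M5
G0 X252.492 Y26.634
M3 S889
G01 X316.000 Y58.045 F586
G01 X342.984 Y110.989
G01 X136.912 Y108.764
M5
G0 X19.476 Y64.493
M3 S889
G01 X60.646 Y64.493 F586
G01 X60.646 Y41.910
G01 X19.476 Y41.910
G01 X19.476 Y64.493
M5
G0 X0.000 Y0.000

viewBox `0 0 375.918 118.543` with mm width/height → 1 unit = 1 mm. Flip: y_m = 118.543 − y_svg.

**Shape 1** — `<path>` quadratic bezier, stroke `#ff0000` → score (S555, F2321). Control points (SVG): P0=(46.966,94.913), P1=(69.363,95.567), P2=(91.369,37.720); sampled at t=k/4. Machine vertices: (46.966,23.630) → (58.140,26.959) → (69.265,37.601) → (80.342,55.556) → (91.369,80.823). Open path.

**Shape 2** — `<path>` open polyline, stroke `#000000` → cut (S889, F586). Machine vertices: (252.492,26.634) → (316.000,58.045) → (342.984,110.989) → (136.912,108.764). Open path.

**Shape 3** — `<path>` rectangle, stroke `#000000` → cut (S889, F586). Machine vertices: (19.476,64.493) → (60.646,64.493) → (60.646,41.910) → (19.476,41.910) → (19.476,64.493). Closed: final G1 returns to the first vertex.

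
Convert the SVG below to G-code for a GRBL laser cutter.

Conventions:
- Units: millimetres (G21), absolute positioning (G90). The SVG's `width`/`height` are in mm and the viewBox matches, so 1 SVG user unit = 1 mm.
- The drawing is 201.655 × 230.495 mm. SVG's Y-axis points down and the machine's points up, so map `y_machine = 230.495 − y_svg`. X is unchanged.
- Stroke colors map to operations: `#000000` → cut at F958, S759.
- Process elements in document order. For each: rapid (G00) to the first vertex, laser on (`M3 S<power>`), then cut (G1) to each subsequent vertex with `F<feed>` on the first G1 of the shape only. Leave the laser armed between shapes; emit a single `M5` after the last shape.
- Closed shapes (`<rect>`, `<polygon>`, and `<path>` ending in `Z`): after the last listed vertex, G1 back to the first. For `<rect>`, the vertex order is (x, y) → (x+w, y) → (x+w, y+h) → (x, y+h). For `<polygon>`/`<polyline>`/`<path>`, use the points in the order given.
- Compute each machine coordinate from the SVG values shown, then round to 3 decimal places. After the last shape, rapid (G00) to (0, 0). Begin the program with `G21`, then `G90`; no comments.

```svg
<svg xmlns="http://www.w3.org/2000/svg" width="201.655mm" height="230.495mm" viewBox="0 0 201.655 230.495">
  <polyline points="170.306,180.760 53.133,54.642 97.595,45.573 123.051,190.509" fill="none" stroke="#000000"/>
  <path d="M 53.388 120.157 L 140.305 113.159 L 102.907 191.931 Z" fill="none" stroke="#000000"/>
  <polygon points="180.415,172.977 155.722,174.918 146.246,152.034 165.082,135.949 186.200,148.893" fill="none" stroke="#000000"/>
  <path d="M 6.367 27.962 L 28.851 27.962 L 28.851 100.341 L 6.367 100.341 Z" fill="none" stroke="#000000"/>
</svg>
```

G21
G90
G00 X170.306 Y49.735
M3 S759
G1 X53.133 Y175.853 F958
G1 X97.595 Y184.922
G1 X123.051 Y39.986
G00 X53.388 Y110.338
M3 S759
G1 X140.305 Y117.336 F958
G1 X102.907 Y38.564
G1 X53.388 Y110.338
G00 X180.415 Y57.518
M3 S759
G1 X155.722 Y55.577 F958
G1 X146.246 Y78.461
G1 X165.082 Y94.546
G1 X186.200 Y81.602
G1 X180.415 Y57.518
G00 X6.367 Y202.533
M3 S759
G1 X28.851 Y202.533 F958
G1 X28.851 Y130.154
G1 X6.367 Y130.154
G1 X6.367 Y202.533
M5
G00 X0.000 Y0.000

viewBox `0 0 201.655 230.495` with mm width/height → 1 unit = 1 mm. Flip: y_m = 230.495 − y_svg.

**Shape 1** — `<polyline>` open polyline, stroke `#000000` → cut (S759, F958). Machine vertices: (170.306,49.735) → (53.133,175.853) → (97.595,184.922) → (123.051,39.986). Open path.

**Shape 2** — `<path>` regular polygon, stroke `#000000` → cut (S759, F958). Machine vertices: (53.388,110.338) → (140.305,117.336) → (102.907,38.564) → (53.388,110.338). Closed: final G1 returns to the first vertex.

**Shape 3** — `<polygon>` regular polygon, stroke `#000000` → cut (S759, F958). Machine vertices: (180.415,57.518) → (155.722,55.577) → (146.246,78.461) → (165.082,94.546) → (186.200,81.602) → (180.415,57.518). Closed: final G1 returns to the first vertex.

**Shape 4** — `<path>` rectangle, stroke `#000000` → cut (S759, F958). Machine vertices: (6.367,202.533) → (28.851,202.533) → (28.851,130.154) → (6.367,130.154) → (6.367,202.533). Closed: final G1 returns to the first vertex.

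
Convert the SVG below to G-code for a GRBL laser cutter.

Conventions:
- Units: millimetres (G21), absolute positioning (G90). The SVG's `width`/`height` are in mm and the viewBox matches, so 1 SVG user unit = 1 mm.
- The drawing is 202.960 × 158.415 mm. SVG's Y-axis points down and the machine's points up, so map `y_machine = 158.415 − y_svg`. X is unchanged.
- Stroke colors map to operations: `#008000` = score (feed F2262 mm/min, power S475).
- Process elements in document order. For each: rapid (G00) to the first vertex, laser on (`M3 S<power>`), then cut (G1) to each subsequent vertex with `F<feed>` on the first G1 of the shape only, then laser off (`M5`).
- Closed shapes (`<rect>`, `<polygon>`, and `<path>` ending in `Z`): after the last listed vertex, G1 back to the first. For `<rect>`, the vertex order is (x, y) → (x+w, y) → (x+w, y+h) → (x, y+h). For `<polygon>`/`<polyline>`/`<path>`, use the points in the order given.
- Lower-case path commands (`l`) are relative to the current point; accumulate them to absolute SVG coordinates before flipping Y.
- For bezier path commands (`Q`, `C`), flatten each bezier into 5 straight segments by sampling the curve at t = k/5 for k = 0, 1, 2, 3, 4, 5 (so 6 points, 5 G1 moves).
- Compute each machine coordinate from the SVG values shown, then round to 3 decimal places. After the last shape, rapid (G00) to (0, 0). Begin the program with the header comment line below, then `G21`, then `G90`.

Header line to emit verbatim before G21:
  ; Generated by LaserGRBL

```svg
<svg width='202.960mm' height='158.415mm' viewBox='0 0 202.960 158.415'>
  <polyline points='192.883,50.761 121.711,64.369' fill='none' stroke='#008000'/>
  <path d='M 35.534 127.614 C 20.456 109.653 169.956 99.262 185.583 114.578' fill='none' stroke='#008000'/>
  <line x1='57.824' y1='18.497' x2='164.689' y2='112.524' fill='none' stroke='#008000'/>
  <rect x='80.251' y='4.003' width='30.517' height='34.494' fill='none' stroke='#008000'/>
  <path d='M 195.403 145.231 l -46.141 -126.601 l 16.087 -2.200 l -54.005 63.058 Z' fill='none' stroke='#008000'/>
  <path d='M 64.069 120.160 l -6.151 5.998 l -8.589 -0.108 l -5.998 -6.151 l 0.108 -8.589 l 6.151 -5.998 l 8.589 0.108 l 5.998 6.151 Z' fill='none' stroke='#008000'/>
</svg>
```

; Generated by LaserGRBL
G21
G90
G00 X192.883 Y107.654
M3 S475
G1 X121.711 Y94.046 F2262
M5
G00 X35.534 Y30.801
M3 S475
G1 X43.849 Y40.524 F2262
G1 X77.337 Y47.560
G1 X121.672 Y51.038
G1 X162.530 Y50.087
G1 X185.583 Y43.837
M5
G00 X57.824 Y139.918
M3 S475
G1 X164.689 Y45.891 F2262
M5
G00 X80.251 Y154.412
M3 S475
G1 X110.768 Y154.412 F2262
G1 X110.768 Y119.918
G1 X80.251 Y119.918
G1 X80.251 Y154.412
M5
G00 X195.403 Y13.184
M3 S475
G1 X149.262 Y139.785 F2262
G1 X165.349 Y141.985
G1 X111.344 Y78.927
G1 X195.403 Y13.184
M5
G00 X64.069 Y38.255
M3 S475
G1 X57.918 Y32.257 F2262
G1 X49.329 Y32.365
G1 X43.331 Y38.516
G1 X43.439 Y47.105
G1 X49.590 Y53.103
G1 X58.179 Y52.995
G1 X64.177 Y46.844
G1 X64.069 Y38.255
M5
G00 X0.000 Y0.000

1 u = 1 mm; y_m = 158.415 − y.

[1] `<polyline>` line segment, #008000→score S475 F2262: (192.883,107.654) → (121.711,94.046)

[2] `<path>` cubic bezier, #008000→score S475 F2262: (35.534,30.801) → (43.849,40.524) → (77.337,47.560) → (121.672,51.038) → (162.530,50.087) → (185.583,43.837)

[3] `<line>` line segment, #008000→score S475 F2262: (57.824,139.918) → (164.689,45.891)

[4] `<rect>` rectangle, #008000→score S475 F2262: (80.251,154.412) → (110.768,154.412) → (110.768,119.918) → (80.251,119.918) → (80.251,154.412) (closed)

[5] `<path>` closed polygon, #008000→score S475 F2262: (195.403,13.184) → (149.262,139.785) → (165.349,141.985) → (111.344,78.927) → (195.403,13.184) (closed)

[6] `<path>` regular polygon, #008000→score S475 F2262: (64.069,38.255) → (57.918,32.257) → (49.329,32.365) → (43.331,38.516) → (43.439,47.105) → (49.590,53.103) → (58.179,52.995) → (64.177,46.844) → (64.069,38.255) (closed)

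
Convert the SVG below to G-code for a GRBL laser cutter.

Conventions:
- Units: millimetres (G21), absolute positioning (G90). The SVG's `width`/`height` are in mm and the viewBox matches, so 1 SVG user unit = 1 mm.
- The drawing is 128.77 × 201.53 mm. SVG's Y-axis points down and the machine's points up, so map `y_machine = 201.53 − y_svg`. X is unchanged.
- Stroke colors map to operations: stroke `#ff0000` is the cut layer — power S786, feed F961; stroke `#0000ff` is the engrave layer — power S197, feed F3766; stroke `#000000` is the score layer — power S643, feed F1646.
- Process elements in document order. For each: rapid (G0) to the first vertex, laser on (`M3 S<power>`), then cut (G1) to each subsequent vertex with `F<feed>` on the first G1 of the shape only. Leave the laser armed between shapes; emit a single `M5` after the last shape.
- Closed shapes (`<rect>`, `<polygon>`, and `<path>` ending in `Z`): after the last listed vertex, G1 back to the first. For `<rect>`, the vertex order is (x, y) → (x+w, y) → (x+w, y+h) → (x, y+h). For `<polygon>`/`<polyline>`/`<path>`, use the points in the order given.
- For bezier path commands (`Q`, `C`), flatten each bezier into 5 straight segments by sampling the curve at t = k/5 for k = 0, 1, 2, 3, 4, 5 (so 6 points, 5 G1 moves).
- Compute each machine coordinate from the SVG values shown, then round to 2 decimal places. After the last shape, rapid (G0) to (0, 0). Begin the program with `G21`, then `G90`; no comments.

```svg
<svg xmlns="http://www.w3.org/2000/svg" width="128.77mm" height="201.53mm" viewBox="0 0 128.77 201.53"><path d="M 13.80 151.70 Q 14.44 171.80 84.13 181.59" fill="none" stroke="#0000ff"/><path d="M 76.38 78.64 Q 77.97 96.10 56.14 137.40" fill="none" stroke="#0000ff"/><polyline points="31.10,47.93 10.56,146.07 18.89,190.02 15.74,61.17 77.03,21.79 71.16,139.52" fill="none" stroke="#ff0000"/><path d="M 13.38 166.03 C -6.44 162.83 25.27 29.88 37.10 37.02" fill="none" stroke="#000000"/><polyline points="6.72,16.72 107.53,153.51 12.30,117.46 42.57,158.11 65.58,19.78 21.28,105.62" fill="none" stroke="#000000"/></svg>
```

G21
G90
G0 X13.80 Y49.83
M3 S197
G1 X16.82 Y42.20 F3766
G1 X25.36 Y35.40
G1 X39.43 Y29.42
G1 X59.02 Y24.27
G1 X84.13 Y19.94
G0 X76.38 Y122.89
M3 S197
G1 X76.08 Y114.95 F3766
G1 X73.90 Y105.11
G1 X69.86 Y93.36
G1 X63.94 Y79.70
G1 X56.14 Y64.13
G0 X31.10 Y153.60
M3 S786
G1 X10.56 Y55.46 F961
G1 X18.89 Y11.51
G1 X15.74 Y140.36
G1 X77.03 Y179.74
G1 X71.16 Y62.01
G0 X13.38 Y35.50
M3 S643
G1 X7.10 Y50.83 F1646
G1 X9.76 Y84.35
G1 X17.93 Y123.10
G1 X28.19 Y154.14
G1 X37.10 Y164.51
G0 X6.72 Y184.81
M3 S643
G1 X107.53 Y48.02 F1646
G1 X12.30 Y84.07
G1 X42.57 Y43.42
G1 X65.58 Y181.75
G1 X21.28 Y95.91
M5
G0 X0.00 Y0.00

Since the viewBox matches the mm dimensions, user units are millimetres directly. The only transform is the Y-flip y_m = 201.53 − y_svg.

Shape 1 is a quadratic bezier drawn with `<path>`. Its stroke #0000ff means engrave at S197, F3766. After flipping Y the toolpath is (13.80,49.83) → (16.82,42.20) → (25.36,35.40) → (39.43,29.42) → (59.02,24.27) → (84.13,19.94).

Shape 2 is a quadratic bezier drawn with `<path>`. Its stroke #0000ff means engrave at S197, F3766. After flipping Y the toolpath is (76.38,122.89) → (76.08,114.95) → (73.90,105.11) → (69.86,93.36) → (63.94,79.70) → (56.14,64.13).

Shape 3 is a open polyline drawn with `<polyline>`. Its stroke #ff0000 means cut at S786, F961. After flipping Y the toolpath is (31.10,153.60) → (10.56,55.46) → (18.89,11.51) → (15.74,140.36) → (77.03,179.74) → (71.16,62.01).

Shape 4 is a cubic bezier drawn with `<path>`. Its stroke #000000 means score at S643, F1646. After flipping Y the toolpath is (13.38,35.50) → (7.10,50.83) → (9.76,84.35) → (17.93,123.10) → (28.19,154.14) → (37.10,164.51).

Shape 5 is a open polyline drawn with `<polyline>`. Its stroke #000000 means score at S643, F1646. After flipping Y the toolpath is (6.72,184.81) → (107.53,48.02) → (12.30,84.07) → (42.57,43.42) → (65.58,181.75) → (21.28,95.91).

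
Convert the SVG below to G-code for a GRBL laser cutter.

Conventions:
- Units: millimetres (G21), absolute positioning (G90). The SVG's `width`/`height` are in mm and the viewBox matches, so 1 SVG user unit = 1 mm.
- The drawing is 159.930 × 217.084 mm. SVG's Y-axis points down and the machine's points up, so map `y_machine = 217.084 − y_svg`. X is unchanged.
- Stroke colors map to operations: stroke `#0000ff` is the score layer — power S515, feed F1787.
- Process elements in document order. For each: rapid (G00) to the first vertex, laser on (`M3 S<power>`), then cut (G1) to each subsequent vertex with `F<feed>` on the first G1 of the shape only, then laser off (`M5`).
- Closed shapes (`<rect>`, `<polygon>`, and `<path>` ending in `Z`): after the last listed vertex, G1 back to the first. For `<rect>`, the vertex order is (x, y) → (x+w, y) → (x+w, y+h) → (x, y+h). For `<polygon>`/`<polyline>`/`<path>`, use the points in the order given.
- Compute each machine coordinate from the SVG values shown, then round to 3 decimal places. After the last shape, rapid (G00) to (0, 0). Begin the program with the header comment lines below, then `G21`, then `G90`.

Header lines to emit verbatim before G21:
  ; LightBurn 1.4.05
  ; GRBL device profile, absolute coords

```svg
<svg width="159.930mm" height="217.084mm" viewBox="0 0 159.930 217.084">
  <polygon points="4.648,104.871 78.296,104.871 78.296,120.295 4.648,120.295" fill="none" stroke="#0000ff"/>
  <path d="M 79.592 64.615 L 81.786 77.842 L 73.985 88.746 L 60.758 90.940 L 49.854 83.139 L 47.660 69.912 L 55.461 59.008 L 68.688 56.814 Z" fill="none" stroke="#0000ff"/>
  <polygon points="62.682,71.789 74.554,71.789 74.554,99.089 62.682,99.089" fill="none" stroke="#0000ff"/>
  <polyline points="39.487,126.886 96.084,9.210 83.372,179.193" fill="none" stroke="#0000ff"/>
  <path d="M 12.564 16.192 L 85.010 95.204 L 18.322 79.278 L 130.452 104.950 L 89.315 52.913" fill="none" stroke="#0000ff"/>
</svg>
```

Since the viewBox matches the mm dimensions, user units are millimetres directly. The only transform is the Y-flip y_m = 217.084 − y_svg.

Shape 1 is a rectangle drawn with `<polygon>`. Its stroke #0000ff means score at S515, F1787. After flipping Y the toolpath is (4.648,112.213) → (78.296,112.213) → (78.296,96.789) → (4.648,96.789) → (4.648,112.213), returning to the start.

Shape 2 is a regular polygon drawn with `<path>`. Its stroke #0000ff means score at S515, F1787. After flipping Y the toolpath is (79.592,152.469) → (81.786,139.242) → (73.985,128.338) → (60.758,126.144) → (49.854,133.945) → (47.660,147.172) → (55.461,158.076) → (68.688,160.270) → (79.592,152.469), returning to the start.

Shape 3 is a rectangle drawn with `<polygon>`. Its stroke #0000ff means score at S515, F1787. After flipping Y the toolpath is (62.682,145.295) → (74.554,145.295) → (74.554,117.995) → (62.682,117.995) → (62.682,145.295), returning to the start.

Shape 4 is a open polyline drawn with `<polyline>`. Its stroke #0000ff means score at S515, F1787. After flipping Y the toolpath is (39.487,90.198) → (96.084,207.874) → (83.372,37.891).

Shape 5 is a open polyline drawn with `<path>`. Its stroke #0000ff means score at S515, F1787. After flipping Y the toolpath is (12.564,200.892) → (85.010,121.880) → (18.322,137.806) → (130.452,112.134) → (89.315,164.171).

; LightBurn 1.4.05
; GRBL device profile, absolute coords
G21
G90
G00 X4.648 Y112.213
M3 S515
G1 X78.296 Y112.213 F1787
G1 X78.296 Y96.789
G1 X4.648 Y96.789
G1 X4.648 Y112.213
M5
G00 X79.592 Y152.469
M3 S515
G1 X81.786 Y139.242 F1787
G1 X73.985 Y128.338
G1 X60.758 Y126.144
G1 X49.854 Y133.945
G1 X47.660 Y147.172
G1 X55.461 Y158.076
G1 X68.688 Y160.270
G1 X79.592 Y152.469
M5
G00 X62.682 Y145.295
M3 S515
G1 X74.554 Y145.295 F1787
G1 X74.554 Y117.995
G1 X62.682 Y117.995
G1 X62.682 Y145.295
M5
G00 X39.487 Y90.198
M3 S515
G1 X96.084 Y207.874 F1787
G1 X83.372 Y37.891
M5
G00 X12.564 Y200.892
M3 S515
G1 X85.010 Y121.880 F1787
G1 X18.322 Y137.806
G1 X130.452 Y112.134
G1 X89.315 Y164.171
M5
G00 X0.000 Y0.000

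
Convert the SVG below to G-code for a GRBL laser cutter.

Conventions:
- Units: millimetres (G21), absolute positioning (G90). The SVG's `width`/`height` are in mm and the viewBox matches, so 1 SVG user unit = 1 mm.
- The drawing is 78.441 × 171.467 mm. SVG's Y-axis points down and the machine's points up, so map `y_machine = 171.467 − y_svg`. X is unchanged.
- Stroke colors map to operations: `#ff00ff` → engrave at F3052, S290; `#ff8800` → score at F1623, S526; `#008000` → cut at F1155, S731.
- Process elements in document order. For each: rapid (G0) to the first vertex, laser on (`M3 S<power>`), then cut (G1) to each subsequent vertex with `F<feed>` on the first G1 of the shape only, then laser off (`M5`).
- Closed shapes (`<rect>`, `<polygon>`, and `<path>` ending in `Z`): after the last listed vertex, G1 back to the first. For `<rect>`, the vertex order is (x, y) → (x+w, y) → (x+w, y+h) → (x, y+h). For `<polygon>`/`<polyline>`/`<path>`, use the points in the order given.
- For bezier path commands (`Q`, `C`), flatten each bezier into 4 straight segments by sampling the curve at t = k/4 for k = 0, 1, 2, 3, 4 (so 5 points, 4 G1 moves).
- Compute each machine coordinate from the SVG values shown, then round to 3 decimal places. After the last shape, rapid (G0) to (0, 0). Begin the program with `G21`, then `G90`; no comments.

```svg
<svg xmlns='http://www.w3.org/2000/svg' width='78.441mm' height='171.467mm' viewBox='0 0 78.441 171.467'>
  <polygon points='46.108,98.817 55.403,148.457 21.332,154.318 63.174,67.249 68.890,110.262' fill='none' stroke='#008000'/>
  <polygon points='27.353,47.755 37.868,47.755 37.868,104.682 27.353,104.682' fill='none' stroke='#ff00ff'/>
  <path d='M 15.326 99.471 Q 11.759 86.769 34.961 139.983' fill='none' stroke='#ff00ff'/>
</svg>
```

G21
G90
G0 X46.108 Y72.650
M3 S731
G1 X55.403 Y23.010 F1155
G1 X21.332 Y17.149
G1 X63.174 Y104.218
G1 X68.890 Y61.205
G1 X46.108 Y72.650
M5
G0 X27.353 Y123.712
M3 S290
G1 X37.868 Y123.712 F3052
G1 X37.868 Y66.785
G1 X27.353 Y66.785
G1 X27.353 Y123.712
M5
G0 X15.326 Y71.996
M3 S290
G1 X15.216 Y74.227 F3052
G1 X18.451 Y68.219
G1 X25.033 Y53.971
G1 X34.961 Y31.484
M5
G0 X0.000 Y0.000

1 u = 1 mm; y_m = 171.467 − y.

[1] `<polygon>` closed polygon, #008000→cut S731 F1155: (46.108,72.650) → (55.403,23.010) → (21.332,17.149) → (63.174,104.218) → (68.890,61.205) → (46.108,72.650) (closed)

[2] `<polygon>` rectangle, #ff00ff→engrave S290 F3052: (27.353,123.712) → (37.868,123.712) → (37.868,66.785) → (27.353,66.785) → (27.353,123.712) (closed)

[3] `<path>` quadratic bezier, #ff00ff→engrave S290 F3052: (15.326,71.996) → (15.216,74.227) → (18.451,68.219) → (25.033,53.971) → (34.961,31.484)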